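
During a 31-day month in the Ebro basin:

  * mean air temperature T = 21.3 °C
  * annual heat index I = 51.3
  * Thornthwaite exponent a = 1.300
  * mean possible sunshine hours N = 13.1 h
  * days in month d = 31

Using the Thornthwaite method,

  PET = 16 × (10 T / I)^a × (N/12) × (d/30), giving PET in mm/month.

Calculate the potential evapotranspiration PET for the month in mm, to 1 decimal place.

114.9 mm

10T/I = 10 × 21.3 / 51.3 = 4.1520
(10T/I)^a = 4.1520^1.300 = 6.3641
Uncorrected PET = 16 × 6.3641 = 101.826 mm
Correction = (N/12)(d/30) = (13.1/12)(31/30) = 1.1281
PET = 101.826 × 1.1281 = 114.870 mm/month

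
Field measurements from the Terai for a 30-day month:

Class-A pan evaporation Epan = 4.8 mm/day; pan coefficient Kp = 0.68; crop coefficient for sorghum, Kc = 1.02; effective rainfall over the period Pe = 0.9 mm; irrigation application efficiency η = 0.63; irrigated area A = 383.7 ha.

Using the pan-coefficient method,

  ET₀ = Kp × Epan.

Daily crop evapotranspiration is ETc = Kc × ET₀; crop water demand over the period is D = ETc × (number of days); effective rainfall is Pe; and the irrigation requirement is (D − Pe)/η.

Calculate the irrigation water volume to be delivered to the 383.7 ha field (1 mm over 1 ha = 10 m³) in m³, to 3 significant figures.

ET₀ = 0.68 × 4.8 = 3.2640 mm/d
ETc = Kc × ET₀ = 1.02 × 3.2640 = 3.3293 mm/d
Crop demand D = ETc × 30 d = 3.3293 × 30 = 99.879 mm
D − Pe = 99.879 − 0.9 = 98.979 mm
Gross irrigation = 98.979 / 0.63 = 157.110 mm
Volume = 157.110 mm × 383.7 ha × 10 = 602831.1 m³

603000 m³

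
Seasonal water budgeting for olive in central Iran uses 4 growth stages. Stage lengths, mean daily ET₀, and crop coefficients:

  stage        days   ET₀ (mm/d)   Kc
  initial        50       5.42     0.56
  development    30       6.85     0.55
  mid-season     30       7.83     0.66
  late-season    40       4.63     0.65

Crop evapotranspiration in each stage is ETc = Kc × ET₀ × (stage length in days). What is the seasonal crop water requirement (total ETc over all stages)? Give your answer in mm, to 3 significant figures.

540 mm

initial: 0.56 × 5.42 × 50 = 151.76 mm
development: 0.55 × 6.85 × 30 = 113.03 mm
mid-season: 0.66 × 7.83 × 30 = 155.03 mm
late-season: 0.65 × 4.63 × 40 = 120.38 mm
Seasonal total = 540.20 mm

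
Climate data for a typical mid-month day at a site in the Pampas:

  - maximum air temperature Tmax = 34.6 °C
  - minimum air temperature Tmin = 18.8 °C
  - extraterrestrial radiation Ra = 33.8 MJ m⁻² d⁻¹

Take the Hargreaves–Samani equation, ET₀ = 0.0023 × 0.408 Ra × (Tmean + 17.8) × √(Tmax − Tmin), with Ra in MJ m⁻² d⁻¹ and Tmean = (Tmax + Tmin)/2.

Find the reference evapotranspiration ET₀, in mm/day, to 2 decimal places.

5.61 mm/day

Tmean = (34.6 + 18.8)/2 = 26.70 °C
0.408 Ra = 0.408 × 33.8 = 13.7904 mm/d equivalent
ET₀ = 0.0023 × 13.7904 × (26.70 + 17.8) × √15.8 = 0.0023 × 13.7904 × 44.50 × 3.9749 = 5.6104 mm/d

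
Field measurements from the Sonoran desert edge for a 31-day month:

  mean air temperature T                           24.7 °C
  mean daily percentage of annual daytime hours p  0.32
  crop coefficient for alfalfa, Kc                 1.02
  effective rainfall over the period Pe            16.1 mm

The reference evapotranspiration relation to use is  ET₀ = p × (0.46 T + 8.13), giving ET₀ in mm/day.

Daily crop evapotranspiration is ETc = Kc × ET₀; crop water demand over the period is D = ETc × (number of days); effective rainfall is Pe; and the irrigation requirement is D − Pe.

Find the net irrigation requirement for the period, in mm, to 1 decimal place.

181.1 mm

ET₀ = 0.32 × (0.46 × 24.7 + 8.13) = 0.32 × 19.492 = 6.2374 mm/d
ETc = Kc × ET₀ = 1.02 × 6.2374 = 6.3621 mm/d
Crop demand D = ETc × 31 d = 6.3621 × 31 = 197.225 mm
D − Pe = 197.225 − 16.1 = 181.125 mm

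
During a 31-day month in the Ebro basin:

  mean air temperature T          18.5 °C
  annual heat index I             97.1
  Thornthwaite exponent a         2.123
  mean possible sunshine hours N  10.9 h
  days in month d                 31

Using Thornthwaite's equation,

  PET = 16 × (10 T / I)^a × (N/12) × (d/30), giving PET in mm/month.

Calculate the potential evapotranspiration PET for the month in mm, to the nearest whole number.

59 mm

10T/I = 10 × 18.5 / 97.1 = 1.9053
(10T/I)^a = 1.9053^2.123 = 3.9297
Uncorrected PET = 16 × 3.9297 = 62.875 mm
Correction = (N/12)(d/30) = (10.9/12)(31/30) = 0.9386
PET = 62.875 × 0.9386 = 59.014 mm/month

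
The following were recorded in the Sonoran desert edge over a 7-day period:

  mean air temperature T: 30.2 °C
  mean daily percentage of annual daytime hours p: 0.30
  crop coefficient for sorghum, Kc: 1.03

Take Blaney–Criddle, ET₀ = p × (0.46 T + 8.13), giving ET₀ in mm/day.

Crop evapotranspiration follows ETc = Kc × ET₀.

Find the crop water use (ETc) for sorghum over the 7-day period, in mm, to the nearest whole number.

ET₀ = 0.30 × (0.46 × 30.2 + 8.13) = 0.30 × 22.022 = 6.6066 mm/d
ETc = Kc × ET₀ = 1.03 × 6.6066 = 6.8048 mm/d
Over 7 days: 6.8048 × 7 = 47.634 mm

48 mm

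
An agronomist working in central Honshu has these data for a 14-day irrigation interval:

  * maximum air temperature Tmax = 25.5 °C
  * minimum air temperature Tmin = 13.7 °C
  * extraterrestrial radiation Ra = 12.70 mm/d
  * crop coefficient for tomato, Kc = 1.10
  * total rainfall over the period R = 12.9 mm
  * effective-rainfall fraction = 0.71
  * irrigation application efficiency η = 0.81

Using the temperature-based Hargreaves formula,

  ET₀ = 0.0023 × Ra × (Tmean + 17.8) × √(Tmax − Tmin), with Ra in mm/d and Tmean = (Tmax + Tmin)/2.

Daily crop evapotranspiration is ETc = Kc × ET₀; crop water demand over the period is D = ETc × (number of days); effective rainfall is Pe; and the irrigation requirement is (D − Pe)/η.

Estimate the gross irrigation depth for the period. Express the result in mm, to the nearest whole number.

Tmean = (25.5 + 13.7)/2 = 19.60 °C
ET₀ = 0.0023 × 12.70 × (19.60 + 17.8) × √11.8 = 0.0023 × 12.70 × 37.40 × 3.4351 = 3.7527 mm/d
ETc = Kc × ET₀ = 1.10 × 3.7527 = 4.1280 mm/d
Crop demand D = ETc × 14 d = 4.1280 × 14 = 57.792 mm
Pe = 0.71 × 12.9 = 9.159 mm
D − Pe = 57.792 − 9.159 = 48.633 mm
Gross irrigation = 48.633 / 0.81 = 60.041 mm

60 mm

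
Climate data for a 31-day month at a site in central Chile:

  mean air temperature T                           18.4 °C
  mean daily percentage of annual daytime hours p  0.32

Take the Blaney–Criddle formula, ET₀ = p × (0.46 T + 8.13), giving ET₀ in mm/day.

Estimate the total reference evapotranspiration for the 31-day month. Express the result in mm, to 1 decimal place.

ET₀ = 0.32 × (0.46 × 18.4 + 8.13) = 0.32 × 16.594 = 5.3101 mm/d
Monthly total = 5.3101 × 31 = 164.613 mm

164.6 mm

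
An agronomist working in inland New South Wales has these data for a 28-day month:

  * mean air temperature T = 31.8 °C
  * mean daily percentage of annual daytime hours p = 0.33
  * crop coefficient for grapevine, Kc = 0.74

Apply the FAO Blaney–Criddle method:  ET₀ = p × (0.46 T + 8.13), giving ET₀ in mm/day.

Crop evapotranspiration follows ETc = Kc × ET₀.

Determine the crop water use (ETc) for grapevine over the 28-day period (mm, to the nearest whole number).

ET₀ = 0.33 × (0.46 × 31.8 + 8.13) = 0.33 × 22.758 = 7.5101 mm/d
ETc = Kc × ET₀ = 0.74 × 7.5101 = 5.5575 mm/d
Over 28 days: 5.5575 × 28 = 155.610 mm

156 mm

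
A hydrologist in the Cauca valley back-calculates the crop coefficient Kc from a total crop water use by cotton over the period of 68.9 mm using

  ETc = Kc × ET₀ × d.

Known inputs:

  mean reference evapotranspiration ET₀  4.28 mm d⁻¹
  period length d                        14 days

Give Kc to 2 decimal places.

1.15

ETc = Kc × ET₀ × d  ⇒  Kc = ETc / (ET₀ × d)
Kc = 68.9 / (4.28 × 14) = 68.9 / 59.92 = 1.1499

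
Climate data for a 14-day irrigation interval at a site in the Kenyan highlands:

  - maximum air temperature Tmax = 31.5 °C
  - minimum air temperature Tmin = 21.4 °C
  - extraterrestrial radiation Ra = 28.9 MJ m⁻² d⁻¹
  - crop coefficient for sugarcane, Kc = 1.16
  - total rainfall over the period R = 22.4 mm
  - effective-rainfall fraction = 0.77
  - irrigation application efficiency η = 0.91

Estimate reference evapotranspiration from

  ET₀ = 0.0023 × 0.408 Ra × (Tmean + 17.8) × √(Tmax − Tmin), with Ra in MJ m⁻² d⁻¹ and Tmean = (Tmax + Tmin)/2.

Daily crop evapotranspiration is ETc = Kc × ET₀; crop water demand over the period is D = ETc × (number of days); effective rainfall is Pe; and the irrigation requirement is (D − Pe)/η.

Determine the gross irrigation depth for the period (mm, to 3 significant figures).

Tmean = (31.5 + 21.4)/2 = 26.45 °C
0.408 Ra = 0.408 × 28.9 = 11.7912 mm/d equivalent
ET₀ = 0.0023 × 11.7912 × (26.45 + 17.8) × √10.1 = 0.0023 × 11.7912 × 44.25 × 3.1780 = 3.8138 mm/d
ETc = Kc × ET₀ = 1.16 × 3.8138 = 4.4240 mm/d
Crop demand D = ETc × 14 d = 4.4240 × 14 = 61.936 mm
Pe = 0.77 × 22.4 = 17.248 mm
D − Pe = 61.936 − 17.248 = 44.688 mm
Gross irrigation = 44.688 / 0.91 = 49.108 mm

49.1 mm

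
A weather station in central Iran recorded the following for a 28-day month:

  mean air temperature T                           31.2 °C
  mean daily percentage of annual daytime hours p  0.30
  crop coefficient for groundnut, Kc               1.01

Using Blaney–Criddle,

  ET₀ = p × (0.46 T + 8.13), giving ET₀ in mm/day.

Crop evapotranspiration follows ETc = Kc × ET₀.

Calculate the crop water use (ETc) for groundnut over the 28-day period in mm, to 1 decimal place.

ET₀ = 0.30 × (0.46 × 31.2 + 8.13) = 0.30 × 22.482 = 6.7446 mm/d
ETc = Kc × ET₀ = 1.01 × 6.7446 = 6.8120 mm/d
Over 28 days: 6.8120 × 28 = 190.736 mm

190.7 mm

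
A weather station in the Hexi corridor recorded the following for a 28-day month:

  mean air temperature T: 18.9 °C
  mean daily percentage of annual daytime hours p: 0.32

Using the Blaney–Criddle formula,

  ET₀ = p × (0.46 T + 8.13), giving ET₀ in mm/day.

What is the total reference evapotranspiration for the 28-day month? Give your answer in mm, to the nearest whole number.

151 mm

ET₀ = 0.32 × (0.46 × 18.9 + 8.13) = 0.32 × 16.824 = 5.3837 mm/d
Monthly total = 5.3837 × 28 = 150.744 mm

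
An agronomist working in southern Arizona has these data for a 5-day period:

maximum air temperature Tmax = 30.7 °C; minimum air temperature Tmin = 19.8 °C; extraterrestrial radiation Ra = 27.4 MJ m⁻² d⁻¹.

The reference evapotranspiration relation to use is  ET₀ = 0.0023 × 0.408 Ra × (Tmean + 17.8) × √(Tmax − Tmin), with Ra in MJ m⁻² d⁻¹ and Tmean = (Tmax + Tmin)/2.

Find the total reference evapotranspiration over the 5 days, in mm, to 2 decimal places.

Tmean = (30.7 + 19.8)/2 = 25.25 °C
0.408 Ra = 0.408 × 27.4 = 11.1792 mm/d equivalent
ET₀ = 0.0023 × 11.1792 × (25.25 + 17.8) × √10.9 = 0.0023 × 11.1792 × 43.05 × 3.3015 = 3.6545 mm/d
Over 5 days: 3.6545 × 5 = 18.273 mm

18.27 mm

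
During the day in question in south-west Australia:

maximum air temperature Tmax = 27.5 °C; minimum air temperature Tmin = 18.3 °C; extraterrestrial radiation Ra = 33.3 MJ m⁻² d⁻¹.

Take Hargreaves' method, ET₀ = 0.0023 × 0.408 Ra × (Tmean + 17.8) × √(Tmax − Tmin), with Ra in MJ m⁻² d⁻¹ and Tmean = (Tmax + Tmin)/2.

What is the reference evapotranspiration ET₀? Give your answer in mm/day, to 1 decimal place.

Tmean = (27.5 + 18.3)/2 = 22.90 °C
0.408 Ra = 0.408 × 33.3 = 13.5864 mm/d equivalent
ET₀ = 0.0023 × 13.5864 × (22.90 + 17.8) × √9.2 = 0.0023 × 13.5864 × 40.70 × 3.0332 = 3.8577 mm/d

3.9 mm/day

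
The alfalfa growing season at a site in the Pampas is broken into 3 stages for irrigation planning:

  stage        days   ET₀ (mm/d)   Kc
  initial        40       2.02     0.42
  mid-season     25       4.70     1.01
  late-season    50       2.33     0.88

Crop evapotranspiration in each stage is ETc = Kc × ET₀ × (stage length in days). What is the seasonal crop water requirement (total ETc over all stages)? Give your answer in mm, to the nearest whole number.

initial: 0.42 × 2.02 × 40 = 33.94 mm
mid-season: 1.01 × 4.70 × 25 = 118.68 mm
late-season: 0.88 × 2.33 × 50 = 102.52 mm
Seasonal total = 255.14 mm

255 mm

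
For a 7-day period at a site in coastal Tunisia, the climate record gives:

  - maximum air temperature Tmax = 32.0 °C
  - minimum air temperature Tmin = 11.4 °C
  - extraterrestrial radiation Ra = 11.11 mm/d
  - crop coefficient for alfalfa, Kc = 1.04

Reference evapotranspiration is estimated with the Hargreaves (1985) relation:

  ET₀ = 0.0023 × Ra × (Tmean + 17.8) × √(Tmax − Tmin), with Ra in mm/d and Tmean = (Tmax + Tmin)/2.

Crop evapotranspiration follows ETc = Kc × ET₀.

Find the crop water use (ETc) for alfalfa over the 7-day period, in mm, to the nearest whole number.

Tmean = (32.0 + 11.4)/2 = 21.70 °C
ET₀ = 0.0023 × 11.11 × (21.70 + 17.8) × √20.6 = 0.0023 × 11.11 × 39.50 × 4.5387 = 4.5811 mm/d
ETc = Kc × ET₀ = 1.04 × 4.5811 = 4.7643 mm/d
Over 7 days: 4.7643 × 7 = 33.350 mm

33 mm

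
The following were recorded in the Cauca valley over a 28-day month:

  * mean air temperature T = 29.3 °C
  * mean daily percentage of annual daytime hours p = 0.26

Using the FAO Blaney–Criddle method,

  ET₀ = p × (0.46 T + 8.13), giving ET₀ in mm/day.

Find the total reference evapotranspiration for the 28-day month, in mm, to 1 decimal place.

157.3 mm

ET₀ = 0.26 × (0.46 × 29.3 + 8.13) = 0.26 × 21.608 = 5.6181 mm/d
Monthly total = 5.6181 × 28 = 157.307 mm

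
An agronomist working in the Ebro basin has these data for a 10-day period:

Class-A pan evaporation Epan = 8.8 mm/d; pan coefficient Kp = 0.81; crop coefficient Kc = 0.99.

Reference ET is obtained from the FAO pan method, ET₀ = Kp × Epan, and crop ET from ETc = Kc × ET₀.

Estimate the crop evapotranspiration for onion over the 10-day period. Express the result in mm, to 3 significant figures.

70.6 mm

ET₀ = 0.81 × 8.8 = 7.1280 mm/d
ETc = Kc × ET₀ = 0.99 × 7.1280 = 7.0567 mm/d
Over 10 days: 7.0567 × 10 = 70.567 mm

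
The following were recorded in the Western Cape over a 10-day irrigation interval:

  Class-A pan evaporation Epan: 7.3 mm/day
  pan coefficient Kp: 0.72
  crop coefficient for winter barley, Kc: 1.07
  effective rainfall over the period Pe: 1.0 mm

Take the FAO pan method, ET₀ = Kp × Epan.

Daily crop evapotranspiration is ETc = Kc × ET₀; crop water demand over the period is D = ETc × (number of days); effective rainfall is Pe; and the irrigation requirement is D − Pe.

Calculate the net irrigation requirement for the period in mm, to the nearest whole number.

ET₀ = 0.72 × 7.3 = 5.2560 mm/d
ETc = Kc × ET₀ = 1.07 × 5.2560 = 5.6239 mm/d
Crop demand D = ETc × 10 d = 5.6239 × 10 = 56.239 mm
D − Pe = 56.239 − 1.0 = 55.239 mm

55 mm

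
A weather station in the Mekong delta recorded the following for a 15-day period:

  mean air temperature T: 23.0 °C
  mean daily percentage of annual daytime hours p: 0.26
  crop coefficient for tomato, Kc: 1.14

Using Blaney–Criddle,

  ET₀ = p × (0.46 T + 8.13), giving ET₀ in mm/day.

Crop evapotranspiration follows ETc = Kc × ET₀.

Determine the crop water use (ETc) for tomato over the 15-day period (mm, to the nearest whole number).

ET₀ = 0.26 × (0.46 × 23.0 + 8.13) = 0.26 × 18.710 = 4.8646 mm/d
ETc = Kc × ET₀ = 1.14 × 4.8646 = 5.5456 mm/d
Over 15 days: 5.5456 × 15 = 83.184 mm

83 mm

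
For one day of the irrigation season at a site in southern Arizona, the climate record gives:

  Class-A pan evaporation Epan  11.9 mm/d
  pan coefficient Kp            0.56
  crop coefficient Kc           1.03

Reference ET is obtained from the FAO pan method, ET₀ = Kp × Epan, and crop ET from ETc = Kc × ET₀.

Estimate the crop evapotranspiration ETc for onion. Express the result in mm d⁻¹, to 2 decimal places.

ET₀ = 0.56 × 11.9 = 6.6640 mm/d
ETc = Kc × ET₀ = 1.03 × 6.6640 = 6.8639 mm/d

6.86 mm d⁻¹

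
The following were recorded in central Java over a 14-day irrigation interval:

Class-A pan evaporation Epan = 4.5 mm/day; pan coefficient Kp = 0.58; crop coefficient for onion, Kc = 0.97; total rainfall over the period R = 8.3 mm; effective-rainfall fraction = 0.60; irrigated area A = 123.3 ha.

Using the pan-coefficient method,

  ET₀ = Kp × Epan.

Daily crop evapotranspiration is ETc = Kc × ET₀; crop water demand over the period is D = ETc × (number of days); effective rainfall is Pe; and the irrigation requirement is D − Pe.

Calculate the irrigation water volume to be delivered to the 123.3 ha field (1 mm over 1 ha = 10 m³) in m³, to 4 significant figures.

37560 m³

ET₀ = 0.58 × 4.5 = 2.6100 mm/d
ETc = Kc × ET₀ = 0.97 × 2.6100 = 2.5317 mm/d
Crop demand D = ETc × 14 d = 2.5317 × 14 = 35.444 mm
Pe = 0.60 × 8.3 = 4.980 mm
D − Pe = 35.444 − 4.980 = 30.464 mm
Volume = 30.464 mm × 123.3 ha × 10 = 37562.1 m³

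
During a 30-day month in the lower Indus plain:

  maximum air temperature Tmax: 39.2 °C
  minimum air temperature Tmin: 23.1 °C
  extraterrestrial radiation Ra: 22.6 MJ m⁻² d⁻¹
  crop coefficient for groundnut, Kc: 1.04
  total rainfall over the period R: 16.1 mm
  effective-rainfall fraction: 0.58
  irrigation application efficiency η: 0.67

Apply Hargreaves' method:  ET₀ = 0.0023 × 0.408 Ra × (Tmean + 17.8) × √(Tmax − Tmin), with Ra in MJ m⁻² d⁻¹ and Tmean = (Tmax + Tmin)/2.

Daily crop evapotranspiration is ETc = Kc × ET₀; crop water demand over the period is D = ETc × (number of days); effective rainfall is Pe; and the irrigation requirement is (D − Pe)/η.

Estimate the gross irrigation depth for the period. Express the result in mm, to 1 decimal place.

Tmean = (39.2 + 23.1)/2 = 31.15 °C
0.408 Ra = 0.408 × 22.6 = 9.2208 mm/d equivalent
ET₀ = 0.0023 × 9.2208 × (31.15 + 17.8) × √16.1 = 0.0023 × 9.2208 × 48.95 × 4.0125 = 4.1655 mm/d
ETc = Kc × ET₀ = 1.04 × 4.1655 = 4.3321 mm/d
Crop demand D = ETc × 30 d = 4.3321 × 30 = 129.963 mm
Pe = 0.58 × 16.1 = 9.338 mm
D − Pe = 129.963 − 9.338 = 120.625 mm
Gross irrigation = 120.625 / 0.67 = 180.037 mm

180.0 mm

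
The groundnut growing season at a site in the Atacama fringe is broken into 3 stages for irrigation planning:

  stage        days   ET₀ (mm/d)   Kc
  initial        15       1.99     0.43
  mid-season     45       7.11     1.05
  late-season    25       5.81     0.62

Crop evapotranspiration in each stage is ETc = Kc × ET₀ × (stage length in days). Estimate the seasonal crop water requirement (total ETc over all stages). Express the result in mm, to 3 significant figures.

439 mm

initial: 0.43 × 1.99 × 15 = 12.84 mm
mid-season: 1.05 × 7.11 × 45 = 335.95 mm
late-season: 0.62 × 5.81 × 25 = 90.06 mm
Seasonal total = 438.85 mm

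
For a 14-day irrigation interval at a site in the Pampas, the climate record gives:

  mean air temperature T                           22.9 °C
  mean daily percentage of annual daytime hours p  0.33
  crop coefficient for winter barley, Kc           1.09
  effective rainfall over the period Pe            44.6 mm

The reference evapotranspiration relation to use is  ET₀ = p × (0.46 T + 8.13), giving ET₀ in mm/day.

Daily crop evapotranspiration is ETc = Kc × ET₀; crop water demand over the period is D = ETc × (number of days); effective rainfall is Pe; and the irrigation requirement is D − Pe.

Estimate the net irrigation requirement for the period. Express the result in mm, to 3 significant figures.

49.4 mm

ET₀ = 0.33 × (0.46 × 22.9 + 8.13) = 0.33 × 18.664 = 6.1591 mm/d
ETc = Kc × ET₀ = 1.09 × 6.1591 = 6.7134 mm/d
Crop demand D = ETc × 14 d = 6.7134 × 14 = 93.988 mm
D − Pe = 93.988 − 44.6 = 49.388 mm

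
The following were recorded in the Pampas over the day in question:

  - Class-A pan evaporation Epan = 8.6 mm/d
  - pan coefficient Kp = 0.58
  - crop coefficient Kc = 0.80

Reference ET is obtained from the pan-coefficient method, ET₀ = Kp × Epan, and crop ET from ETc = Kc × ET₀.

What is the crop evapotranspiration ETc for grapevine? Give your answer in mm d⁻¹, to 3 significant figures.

ET₀ = 0.58 × 8.6 = 4.9880 mm/d
ETc = Kc × ET₀ = 0.80 × 4.9880 = 3.9904 mm/d

3.99 mm d⁻¹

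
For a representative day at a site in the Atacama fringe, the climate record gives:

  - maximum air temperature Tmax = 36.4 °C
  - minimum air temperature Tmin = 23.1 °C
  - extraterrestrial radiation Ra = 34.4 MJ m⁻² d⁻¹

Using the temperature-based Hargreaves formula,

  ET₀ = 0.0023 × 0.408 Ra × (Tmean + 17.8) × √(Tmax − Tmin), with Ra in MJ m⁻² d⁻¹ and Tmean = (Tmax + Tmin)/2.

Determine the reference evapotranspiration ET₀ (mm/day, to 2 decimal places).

5.60 mm/day

Tmean = (36.4 + 23.1)/2 = 29.75 °C
0.408 Ra = 0.408 × 34.4 = 14.0352 mm/d equivalent
ET₀ = 0.0023 × 14.0352 × (29.75 + 17.8) × √13.3 = 0.0023 × 14.0352 × 47.55 × 3.6469 = 5.5978 mm/d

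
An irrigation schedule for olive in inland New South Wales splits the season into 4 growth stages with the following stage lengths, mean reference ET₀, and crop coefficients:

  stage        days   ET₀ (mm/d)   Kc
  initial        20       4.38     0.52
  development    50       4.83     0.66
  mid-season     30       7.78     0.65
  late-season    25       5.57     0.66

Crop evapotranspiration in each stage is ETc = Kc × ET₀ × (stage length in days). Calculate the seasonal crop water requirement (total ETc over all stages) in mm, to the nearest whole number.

initial: 0.52 × 4.38 × 20 = 45.55 mm
development: 0.66 × 4.83 × 50 = 159.39 mm
mid-season: 0.65 × 7.78 × 30 = 151.71 mm
late-season: 0.66 × 5.57 × 25 = 91.91 mm
Seasonal total = 448.56 mm

449 mm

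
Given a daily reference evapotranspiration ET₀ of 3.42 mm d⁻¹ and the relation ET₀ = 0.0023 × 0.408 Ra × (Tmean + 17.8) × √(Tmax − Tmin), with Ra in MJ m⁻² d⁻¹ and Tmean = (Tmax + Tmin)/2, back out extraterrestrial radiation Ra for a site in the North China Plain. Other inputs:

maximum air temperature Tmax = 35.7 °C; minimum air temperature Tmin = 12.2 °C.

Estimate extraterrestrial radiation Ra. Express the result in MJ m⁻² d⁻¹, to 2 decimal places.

18.01 MJ m⁻² d⁻¹

Tmean = (35.7+12.2)/2 = 23.95 °C; ΔT = 23.5
Ra = ET₀ / [0.0023 × 0.408 × (Tmean+17.8) × √ΔT]
   = 3.42 / (0.0023 × 0.408 × 41.75 × 4.8477) = 18.007 MJ m⁻² d⁻¹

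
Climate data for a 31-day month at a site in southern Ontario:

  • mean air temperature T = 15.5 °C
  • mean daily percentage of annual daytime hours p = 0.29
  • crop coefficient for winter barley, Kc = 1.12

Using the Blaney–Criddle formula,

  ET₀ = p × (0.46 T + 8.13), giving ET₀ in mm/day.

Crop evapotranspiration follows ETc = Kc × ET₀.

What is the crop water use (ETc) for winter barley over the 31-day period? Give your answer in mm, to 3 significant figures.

154 mm

ET₀ = 0.29 × (0.46 × 15.5 + 8.13) = 0.29 × 15.260 = 4.4254 mm/d
ETc = Kc × ET₀ = 1.12 × 4.4254 = 4.9564 mm/d
Over 31 days: 4.9564 × 31 = 153.648 mm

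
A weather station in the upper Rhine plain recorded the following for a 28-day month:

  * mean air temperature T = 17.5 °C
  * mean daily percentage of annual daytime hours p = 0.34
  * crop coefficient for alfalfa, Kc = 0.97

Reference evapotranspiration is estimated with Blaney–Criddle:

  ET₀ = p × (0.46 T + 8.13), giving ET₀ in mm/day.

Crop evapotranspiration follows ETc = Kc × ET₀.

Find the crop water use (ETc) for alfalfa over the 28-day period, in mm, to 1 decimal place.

149.4 mm

ET₀ = 0.34 × (0.46 × 17.5 + 8.13) = 0.34 × 16.180 = 5.5012 mm/d
ETc = Kc × ET₀ = 0.97 × 5.5012 = 5.3362 mm/d
Over 28 days: 5.3362 × 28 = 149.414 mm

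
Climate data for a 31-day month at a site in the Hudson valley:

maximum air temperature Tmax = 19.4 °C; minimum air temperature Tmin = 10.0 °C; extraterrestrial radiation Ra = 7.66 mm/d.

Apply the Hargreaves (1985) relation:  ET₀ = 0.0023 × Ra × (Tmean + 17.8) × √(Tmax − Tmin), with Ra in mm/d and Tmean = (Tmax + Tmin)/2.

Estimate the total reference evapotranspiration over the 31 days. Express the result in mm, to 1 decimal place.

54.4 mm

Tmean = (19.4 + 10.0)/2 = 14.70 °C
ET₀ = 0.0023 × 7.66 × (14.70 + 17.8) × √9.4 = 0.0023 × 7.66 × 32.50 × 3.0659 = 1.7555 mm/d
Over 31 days: 1.7555 × 31 = 54.421 mm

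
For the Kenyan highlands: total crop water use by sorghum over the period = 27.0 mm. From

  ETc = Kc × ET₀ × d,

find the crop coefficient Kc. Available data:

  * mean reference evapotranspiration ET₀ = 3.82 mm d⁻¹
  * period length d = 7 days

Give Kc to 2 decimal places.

ETc = Kc × ET₀ × d  ⇒  Kc = ETc / (ET₀ × d)
Kc = 27.0 / (3.82 × 7) = 27.0 / 26.74 = 1.0097

1.01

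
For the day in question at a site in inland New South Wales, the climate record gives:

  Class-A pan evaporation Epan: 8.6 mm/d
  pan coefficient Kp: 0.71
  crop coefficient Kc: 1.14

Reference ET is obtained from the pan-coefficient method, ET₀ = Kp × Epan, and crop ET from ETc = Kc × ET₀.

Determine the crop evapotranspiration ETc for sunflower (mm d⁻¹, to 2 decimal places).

ET₀ = 0.71 × 8.6 = 6.1060 mm/d
ETc = Kc × ET₀ = 1.14 × 6.1060 = 6.9608 mm/d

6.96 mm d⁻¹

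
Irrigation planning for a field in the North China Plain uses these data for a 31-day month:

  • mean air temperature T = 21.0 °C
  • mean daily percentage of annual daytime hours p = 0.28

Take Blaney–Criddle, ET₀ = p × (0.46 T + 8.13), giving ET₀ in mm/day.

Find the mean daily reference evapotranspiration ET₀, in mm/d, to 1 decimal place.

ET₀ = 0.28 × (0.46 × 21.0 + 8.13) = 0.28 × 17.790 = 4.9812 mm/d

5.0 mm/d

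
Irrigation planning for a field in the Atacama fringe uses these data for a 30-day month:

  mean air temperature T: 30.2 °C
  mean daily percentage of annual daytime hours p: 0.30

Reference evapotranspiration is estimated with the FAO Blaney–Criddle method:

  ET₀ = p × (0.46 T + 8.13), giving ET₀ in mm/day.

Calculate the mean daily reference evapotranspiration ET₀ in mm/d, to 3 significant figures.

6.61 mm/d

ET₀ = 0.30 × (0.46 × 30.2 + 8.13) = 0.30 × 22.022 = 6.6066 mm/d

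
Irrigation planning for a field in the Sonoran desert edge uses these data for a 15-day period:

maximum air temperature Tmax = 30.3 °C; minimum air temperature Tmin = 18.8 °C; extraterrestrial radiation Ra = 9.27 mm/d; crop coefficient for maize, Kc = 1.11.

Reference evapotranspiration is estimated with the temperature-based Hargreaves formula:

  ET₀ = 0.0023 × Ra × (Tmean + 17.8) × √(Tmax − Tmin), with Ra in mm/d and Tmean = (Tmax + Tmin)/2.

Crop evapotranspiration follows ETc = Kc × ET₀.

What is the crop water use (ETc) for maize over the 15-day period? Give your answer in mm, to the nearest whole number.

Tmean = (30.3 + 18.8)/2 = 24.55 °C
ET₀ = 0.0023 × 9.27 × (24.55 + 17.8) × √11.5 = 0.0023 × 9.27 × 42.35 × 3.3912 = 3.0621 mm/d
ETc = Kc × ET₀ = 1.11 × 3.0621 = 3.3989 mm/d
Over 15 days: 3.3989 × 15 = 50.984 mm

51 mm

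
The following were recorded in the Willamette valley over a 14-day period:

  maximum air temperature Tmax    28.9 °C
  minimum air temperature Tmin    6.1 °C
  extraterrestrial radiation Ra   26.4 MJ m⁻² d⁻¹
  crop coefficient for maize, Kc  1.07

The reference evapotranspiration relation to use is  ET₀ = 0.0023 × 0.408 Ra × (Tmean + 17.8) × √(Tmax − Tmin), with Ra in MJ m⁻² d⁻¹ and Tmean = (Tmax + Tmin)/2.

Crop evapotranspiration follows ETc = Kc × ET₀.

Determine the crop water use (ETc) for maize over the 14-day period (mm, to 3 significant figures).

Tmean = (28.9 + 6.1)/2 = 17.50 °C
0.408 Ra = 0.408 × 26.4 = 10.7712 mm/d equivalent
ET₀ = 0.0023 × 10.7712 × (17.50 + 17.8) × √22.8 = 0.0023 × 10.7712 × 35.30 × 4.7749 = 4.1757 mm/d
ETc = Kc × ET₀ = 1.07 × 4.1757 = 4.4680 mm/d
Over 14 days: 4.4680 × 14 = 62.552 mm

62.6 mm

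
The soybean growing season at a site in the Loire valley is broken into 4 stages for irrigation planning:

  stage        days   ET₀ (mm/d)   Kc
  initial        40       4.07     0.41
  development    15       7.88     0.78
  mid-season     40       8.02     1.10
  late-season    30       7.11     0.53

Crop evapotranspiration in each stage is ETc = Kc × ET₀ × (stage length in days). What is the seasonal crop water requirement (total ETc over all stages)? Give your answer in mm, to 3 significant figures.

initial: 0.41 × 4.07 × 40 = 66.75 mm
development: 0.78 × 7.88 × 15 = 92.20 mm
mid-season: 1.10 × 8.02 × 40 = 352.88 mm
late-season: 0.53 × 7.11 × 30 = 113.05 mm
Seasonal total = 624.88 mm

625 mm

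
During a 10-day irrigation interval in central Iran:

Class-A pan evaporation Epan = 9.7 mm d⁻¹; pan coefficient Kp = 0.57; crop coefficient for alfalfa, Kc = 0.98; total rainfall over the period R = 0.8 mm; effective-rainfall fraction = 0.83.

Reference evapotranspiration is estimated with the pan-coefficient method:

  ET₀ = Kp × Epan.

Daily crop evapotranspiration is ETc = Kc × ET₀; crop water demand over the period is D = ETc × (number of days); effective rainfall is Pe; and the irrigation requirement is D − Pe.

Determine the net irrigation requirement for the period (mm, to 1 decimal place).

ET₀ = 0.57 × 9.7 = 5.5290 mm/d
ETc = Kc × ET₀ = 0.98 × 5.5290 = 5.4184 mm/d
Crop demand D = ETc × 10 d = 5.4184 × 10 = 54.184 mm
Pe = 0.83 × 0.8 = 0.664 mm
D − Pe = 54.184 − 0.664 = 53.520 mm

53.5 mm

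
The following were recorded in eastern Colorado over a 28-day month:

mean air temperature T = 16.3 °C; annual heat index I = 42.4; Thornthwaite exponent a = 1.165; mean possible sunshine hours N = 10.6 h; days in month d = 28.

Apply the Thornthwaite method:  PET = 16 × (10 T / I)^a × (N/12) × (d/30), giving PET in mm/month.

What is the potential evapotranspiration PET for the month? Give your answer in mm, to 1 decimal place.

10T/I = 10 × 16.3 / 42.4 = 3.8443
(10T/I)^a = 3.8443^1.165 = 4.8008
Uncorrected PET = 16 × 4.8008 = 76.813 mm
Correction = (N/12)(d/30) = (10.6/12)(28/30) = 0.8244
PET = 76.813 × 0.8244 = 63.325 mm/month

63.3 mm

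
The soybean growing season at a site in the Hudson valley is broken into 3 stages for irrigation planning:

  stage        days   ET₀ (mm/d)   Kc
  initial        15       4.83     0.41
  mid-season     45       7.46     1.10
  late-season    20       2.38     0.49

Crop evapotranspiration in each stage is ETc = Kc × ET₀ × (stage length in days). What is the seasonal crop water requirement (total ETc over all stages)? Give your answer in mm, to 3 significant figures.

422 mm

initial: 0.41 × 4.83 × 15 = 29.70 mm
mid-season: 1.10 × 7.46 × 45 = 369.27 mm
late-season: 0.49 × 2.38 × 20 = 23.32 mm
Seasonal total = 422.29 mm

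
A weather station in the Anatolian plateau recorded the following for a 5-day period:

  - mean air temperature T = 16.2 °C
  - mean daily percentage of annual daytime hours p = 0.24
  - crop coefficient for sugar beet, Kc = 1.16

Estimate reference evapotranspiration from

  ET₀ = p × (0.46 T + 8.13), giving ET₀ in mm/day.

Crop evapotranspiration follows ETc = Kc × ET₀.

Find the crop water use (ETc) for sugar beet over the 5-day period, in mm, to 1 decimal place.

21.7 mm

ET₀ = 0.24 × (0.46 × 16.2 + 8.13) = 0.24 × 15.582 = 3.7397 mm/d
ETc = Kc × ET₀ = 1.16 × 3.7397 = 4.3381 mm/d
Over 5 days: 4.3381 × 5 = 21.691 mm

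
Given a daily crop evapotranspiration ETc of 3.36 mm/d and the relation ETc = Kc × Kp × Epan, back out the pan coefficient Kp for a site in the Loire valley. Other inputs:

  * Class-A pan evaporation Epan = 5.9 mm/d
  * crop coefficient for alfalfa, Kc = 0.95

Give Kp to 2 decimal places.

0.60

ETc = Kc × Kp × Epan  ⇒  Kp = ETc / (Kc × Epan)
Kp = 3.36 / (0.95 × 5.9) = 3.36 / 5.605 = 0.5995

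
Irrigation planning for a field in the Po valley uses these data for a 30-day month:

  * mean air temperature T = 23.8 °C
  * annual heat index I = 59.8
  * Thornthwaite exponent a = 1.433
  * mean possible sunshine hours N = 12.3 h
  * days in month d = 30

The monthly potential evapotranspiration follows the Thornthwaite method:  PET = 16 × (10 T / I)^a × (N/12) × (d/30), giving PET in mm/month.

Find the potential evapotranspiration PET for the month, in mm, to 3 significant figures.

119 mm

10T/I = 10 × 23.8 / 59.8 = 3.9799
(10T/I)^a = 3.9799^1.433 = 7.2380
Uncorrected PET = 16 × 7.2380 = 115.808 mm
Correction = (N/12)(d/30) = (12.3/12)(30/30) = 1.0250
PET = 115.808 × 1.0250 = 118.703 mm/month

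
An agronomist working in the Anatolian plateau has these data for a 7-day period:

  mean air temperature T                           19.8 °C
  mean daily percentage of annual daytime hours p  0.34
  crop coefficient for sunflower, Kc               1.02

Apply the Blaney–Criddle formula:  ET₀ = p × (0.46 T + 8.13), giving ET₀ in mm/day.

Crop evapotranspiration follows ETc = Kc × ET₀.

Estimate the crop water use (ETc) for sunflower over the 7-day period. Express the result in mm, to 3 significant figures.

ET₀ = 0.34 × (0.46 × 19.8 + 8.13) = 0.34 × 17.238 = 5.8609 mm/d
ETc = Kc × ET₀ = 1.02 × 5.8609 = 5.9781 mm/d
Over 7 days: 5.9781 × 7 = 41.847 mm

41.8 mm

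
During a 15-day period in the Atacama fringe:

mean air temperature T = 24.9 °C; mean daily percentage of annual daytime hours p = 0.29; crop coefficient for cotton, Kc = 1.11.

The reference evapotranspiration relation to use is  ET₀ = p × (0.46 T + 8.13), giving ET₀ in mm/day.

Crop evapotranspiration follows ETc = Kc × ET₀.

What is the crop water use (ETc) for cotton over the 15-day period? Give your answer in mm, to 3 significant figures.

ET₀ = 0.29 × (0.46 × 24.9 + 8.13) = 0.29 × 19.584 = 5.6794 mm/d
ETc = Kc × ET₀ = 1.11 × 5.6794 = 6.3041 mm/d
Over 15 days: 6.3041 × 15 = 94.562 mm

94.6 mm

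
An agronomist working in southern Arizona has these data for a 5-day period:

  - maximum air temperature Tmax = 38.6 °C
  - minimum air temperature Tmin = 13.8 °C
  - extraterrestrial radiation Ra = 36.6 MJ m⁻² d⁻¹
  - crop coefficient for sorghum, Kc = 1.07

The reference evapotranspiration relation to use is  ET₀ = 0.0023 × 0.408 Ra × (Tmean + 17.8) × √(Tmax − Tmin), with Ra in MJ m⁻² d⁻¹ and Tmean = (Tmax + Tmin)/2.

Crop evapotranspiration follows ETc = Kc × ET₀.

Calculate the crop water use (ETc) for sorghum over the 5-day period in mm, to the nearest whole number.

40 mm

Tmean = (38.6 + 13.8)/2 = 26.20 °C
0.408 Ra = 0.408 × 36.6 = 14.9328 mm/d equivalent
ET₀ = 0.0023 × 14.9328 × (26.20 + 17.8) × √24.8 = 0.0023 × 14.9328 × 44.00 × 4.9800 = 7.5258 mm/d
ETc = Kc × ET₀ = 1.07 × 7.5258 = 8.0526 mm/d
Over 5 days: 8.0526 × 5 = 40.263 mm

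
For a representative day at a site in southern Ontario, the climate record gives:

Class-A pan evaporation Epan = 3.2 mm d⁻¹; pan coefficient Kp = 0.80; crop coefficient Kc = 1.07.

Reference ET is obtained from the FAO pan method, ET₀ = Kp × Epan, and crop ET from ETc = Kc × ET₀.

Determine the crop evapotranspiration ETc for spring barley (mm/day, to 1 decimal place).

2.7 mm/day

ET₀ = 0.80 × 3.2 = 2.5600 mm/d
ETc = Kc × ET₀ = 1.07 × 2.5600 = 2.7392 mm/d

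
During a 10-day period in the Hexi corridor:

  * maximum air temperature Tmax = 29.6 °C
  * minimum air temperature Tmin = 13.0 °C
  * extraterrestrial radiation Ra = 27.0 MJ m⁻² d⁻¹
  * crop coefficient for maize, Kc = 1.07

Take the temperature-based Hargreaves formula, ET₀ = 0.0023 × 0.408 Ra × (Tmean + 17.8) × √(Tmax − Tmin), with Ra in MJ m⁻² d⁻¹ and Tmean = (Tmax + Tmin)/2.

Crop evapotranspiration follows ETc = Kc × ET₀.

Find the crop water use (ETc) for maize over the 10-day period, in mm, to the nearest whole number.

43 mm

Tmean = (29.6 + 13.0)/2 = 21.30 °C
0.408 Ra = 0.408 × 27.0 = 11.0160 mm/d equivalent
ET₀ = 0.0023 × 11.0160 × (21.30 + 17.8) × √16.6 = 0.0023 × 11.0160 × 39.10 × 4.0743 = 4.0363 mm/d
ETc = Kc × ET₀ = 1.07 × 4.0363 = 4.3188 mm/d
Over 10 days: 4.3188 × 10 = 43.188 mm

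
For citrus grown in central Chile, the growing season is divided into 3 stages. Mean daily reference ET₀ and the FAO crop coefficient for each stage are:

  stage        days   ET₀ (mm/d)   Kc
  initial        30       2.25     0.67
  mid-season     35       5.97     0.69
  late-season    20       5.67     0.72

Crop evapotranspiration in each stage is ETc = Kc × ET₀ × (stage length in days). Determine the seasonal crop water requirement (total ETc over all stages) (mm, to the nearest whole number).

271 mm

initial: 0.67 × 2.25 × 30 = 45.23 mm
mid-season: 0.69 × 5.97 × 35 = 144.18 mm
late-season: 0.72 × 5.67 × 20 = 81.65 mm
Seasonal total = 271.06 mm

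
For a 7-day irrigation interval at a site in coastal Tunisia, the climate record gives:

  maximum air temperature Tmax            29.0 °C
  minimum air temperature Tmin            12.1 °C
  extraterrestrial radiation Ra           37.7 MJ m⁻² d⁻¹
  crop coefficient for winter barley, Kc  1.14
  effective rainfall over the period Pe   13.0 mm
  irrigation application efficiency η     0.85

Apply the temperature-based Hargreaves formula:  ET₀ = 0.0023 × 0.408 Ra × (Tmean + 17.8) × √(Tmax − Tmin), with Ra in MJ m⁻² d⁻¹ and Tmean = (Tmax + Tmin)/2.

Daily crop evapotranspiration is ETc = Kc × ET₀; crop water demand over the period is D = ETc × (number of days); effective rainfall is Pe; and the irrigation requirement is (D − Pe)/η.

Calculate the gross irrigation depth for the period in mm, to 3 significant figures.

Tmean = (29.0 + 12.1)/2 = 20.55 °C
0.408 Ra = 0.408 × 37.7 = 15.3816 mm/d equivalent
ET₀ = 0.0023 × 15.3816 × (20.55 + 17.8) × √16.9 = 0.0023 × 15.3816 × 38.35 × 4.1110 = 5.5775 mm/d
ETc = Kc × ET₀ = 1.14 × 5.5775 = 6.3584 mm/d
Crop demand D = ETc × 7 d = 6.3584 × 7 = 44.509 mm
D − Pe = 44.509 − 13.0 = 31.509 mm
Gross irrigation = 31.509 / 0.85 = 37.069 mm

37.1 mm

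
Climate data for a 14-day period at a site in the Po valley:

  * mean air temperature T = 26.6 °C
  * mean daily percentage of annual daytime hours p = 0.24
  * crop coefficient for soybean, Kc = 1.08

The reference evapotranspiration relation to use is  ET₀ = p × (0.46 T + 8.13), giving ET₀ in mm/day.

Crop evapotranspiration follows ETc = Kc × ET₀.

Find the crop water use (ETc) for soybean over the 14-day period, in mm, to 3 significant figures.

73.9 mm

ET₀ = 0.24 × (0.46 × 26.6 + 8.13) = 0.24 × 20.366 = 4.8878 mm/d
ETc = Kc × ET₀ = 1.08 × 4.8878 = 5.2788 mm/d
Over 14 days: 5.2788 × 14 = 73.903 mm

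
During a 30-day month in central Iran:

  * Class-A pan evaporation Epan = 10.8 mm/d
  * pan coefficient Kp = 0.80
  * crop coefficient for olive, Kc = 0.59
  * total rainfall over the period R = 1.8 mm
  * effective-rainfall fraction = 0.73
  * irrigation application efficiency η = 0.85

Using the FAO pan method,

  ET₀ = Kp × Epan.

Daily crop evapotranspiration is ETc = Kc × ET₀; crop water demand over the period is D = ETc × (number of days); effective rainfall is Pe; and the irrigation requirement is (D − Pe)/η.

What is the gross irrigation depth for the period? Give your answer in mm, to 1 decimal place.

ET₀ = 0.80 × 10.8 = 8.6400 mm/d
ETc = Kc × ET₀ = 0.59 × 8.6400 = 5.0976 mm/d
Crop demand D = ETc × 30 d = 5.0976 × 30 = 152.928 mm
Pe = 0.73 × 1.8 = 1.314 mm
D − Pe = 152.928 − 1.314 = 151.614 mm
Gross irrigation = 151.614 / 0.85 = 178.369 mm

178.4 mm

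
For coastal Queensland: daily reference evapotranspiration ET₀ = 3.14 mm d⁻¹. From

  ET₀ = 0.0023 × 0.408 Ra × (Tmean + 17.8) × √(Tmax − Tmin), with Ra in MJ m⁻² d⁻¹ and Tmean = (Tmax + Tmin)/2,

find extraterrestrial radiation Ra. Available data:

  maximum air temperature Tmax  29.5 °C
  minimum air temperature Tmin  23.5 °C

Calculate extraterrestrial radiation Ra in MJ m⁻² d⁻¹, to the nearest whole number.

31 MJ m⁻² d⁻¹

Tmean = (29.5+23.5)/2 = 26.50 °C; ΔT = 6.0
Ra = ET₀ / [0.0023 × 0.408 × (Tmean+17.8) × √ΔT]
   = 3.14 / (0.0023 × 0.408 × 44.30 × 2.4495) = 30.836 MJ m⁻² d⁻¹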